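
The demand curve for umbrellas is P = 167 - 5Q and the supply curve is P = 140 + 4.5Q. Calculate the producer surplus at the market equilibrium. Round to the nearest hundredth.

Set 167 - 5Q = 140 + 4.5Q, which gives 27 = 9.5Q, so Q* = 2.8421 and P* = 167 - 5(2.8421) = 152.7895.
Producer surplus is the triangle above supply below P*: (1/2)(2.8421)(152.7895 - 140) = (1/2)(2.8421)(12.7895) = 18.1745.

18.17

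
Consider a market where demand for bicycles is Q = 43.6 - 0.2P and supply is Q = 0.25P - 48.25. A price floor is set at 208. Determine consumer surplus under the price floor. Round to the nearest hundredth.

10.00

Rewriting demand in inverse form: P = 218 - 5Q.
Rewriting supply in inverse form: P = 193 + 4Q.
Free-market equilibrium: 218 - 5Q = 193 + 4Q gives Q* = 2.7778, P* = 204.1111.
At P = 208, buyers demand (218 - 208)/5 = 2 while sellers would supply more, so the quantity traded is 2 at price 208.
CS is the triangle under demand above 208: (1/2)(2)(218 - 208) = 10.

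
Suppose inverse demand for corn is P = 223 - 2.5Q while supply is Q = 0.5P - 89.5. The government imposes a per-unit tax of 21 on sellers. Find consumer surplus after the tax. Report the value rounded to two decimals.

32.65

Rewriting supply in inverse form: P = 179 + 2Q.
Pre-tax equilibrium: 223 - 2.5Q = 179 + 2Q gives Q* = 9.7778, P* = 198.5556.
A tax on sellers shifts supply up by 21: 223 - 2.5Q = 179 + 2Q + 21, so Q_t = 5.1111. Buyers pay P_b = 210.2222; sellers receive P_s = P_b - 21 = 189.2222.
CS = (1/2)(Q_t)(223 - P_b) = (1/2)(5.1111)(12.7778) = 32.6543.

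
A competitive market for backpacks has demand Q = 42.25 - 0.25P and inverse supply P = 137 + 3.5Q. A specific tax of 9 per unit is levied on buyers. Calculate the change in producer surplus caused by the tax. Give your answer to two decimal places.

Rewriting demand in inverse form: P = 169 - 4Q.
Without the tax, 169 - 4Q = 137 + 3.5Q so Q* = 4.2667 and P* = 151.9333.
A tax on buyers shifts demand down by 9: (169 - 9) - 4Q = 137 + 3.5Q, so Q_t = 3.0667. Buyers pay P_b = 156.7333; sellers receive P_s = P_b - 9 = 147.7333.
PS falls from (1/2)(4.2667)(14.9333) = 31.8578 to (1/2)(3.0667)(10.7333) = 16.4578, a change of -15.4.

-15.40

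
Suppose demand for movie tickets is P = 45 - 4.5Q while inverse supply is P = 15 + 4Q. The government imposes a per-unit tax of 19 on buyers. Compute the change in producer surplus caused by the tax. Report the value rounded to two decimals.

Without the tax, 45 - 4.5Q = 15 + 4Q so Q* = 3.5294 and P* = 29.1176.
A tax on buyers shifts demand down by 19: (45 - 19) - 4.5Q = 15 + 4Q, so Q_t = 1.2941. Buyers pay P_b = 39.1765; sellers receive P_s = P_b - 19 = 20.1765.
PS falls from (1/2)(3.5294)(14.1176) = 24.9135 to (1/2)(1.2941)(5.1765) = 3.3495, a change of -21.564.

-21.56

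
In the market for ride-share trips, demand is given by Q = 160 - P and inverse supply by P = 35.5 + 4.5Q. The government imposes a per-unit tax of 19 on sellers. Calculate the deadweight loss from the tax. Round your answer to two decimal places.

Rewriting demand in inverse form: P = 160 - Q.
Without the tax, 160 - Q = 35.5 + 4.5Q so Q* = 22.6364 and P* = 137.3636.
A tax on sellers shifts supply up by 19: 160 - Q = 35.5 + 4.5Q + 19, so Q_t = 19.1818. Buyers pay P_b = 140.8182; sellers receive P_s = P_b - 19 = 121.8182.
The welfare triangle lost has base Q* - Q_t = 3.4545 and height t = 19, so DWL = (1/2)(3.4545)(19) = 32.8182.

32.82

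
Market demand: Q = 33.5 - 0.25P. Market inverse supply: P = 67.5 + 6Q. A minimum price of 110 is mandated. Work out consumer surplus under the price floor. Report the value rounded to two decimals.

72.00

Rewriting demand in inverse form: P = 134 - 4Q.
Without the control, 134 - 4Q = 67.5 + 6Q so Q* = 6.65 and P* = 107.4.
At the floor price 110, quantity demanded is (134 - 110)/4 = 6; demand is the short side, so Q = 6 trades at P = 110.
CS is the triangle under demand above 110: (1/2)(6)(134 - 110) = 72.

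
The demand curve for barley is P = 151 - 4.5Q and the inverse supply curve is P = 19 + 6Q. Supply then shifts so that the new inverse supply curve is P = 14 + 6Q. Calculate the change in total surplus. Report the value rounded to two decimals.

64.05

Initial equilibrium: Q_0 = 12.5714, P_0 = 94.4286; CS_0 = (1/2)(12.5714)(56.5714) = 355.5918, PS_0 = (1/2)(12.5714)(75.4286) = 474.1224.
New equilibrium: 151 - 4.5Q = 14 + 6Q gives Q_1 = 13.0476, P_1 = 92.2857; CS_1 = 383.0408, PS_1 = 510.7211.
Change in total surplus = (383.0408 + 510.7211) - (355.5918 + 474.1224) = 64.0476.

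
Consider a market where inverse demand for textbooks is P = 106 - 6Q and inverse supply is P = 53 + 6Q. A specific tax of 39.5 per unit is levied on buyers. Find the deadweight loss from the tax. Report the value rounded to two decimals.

Without the tax, 106 - 6Q = 53 + 6Q so Q* = 4.4167 and P* = 79.5.
A tax on buyers shifts demand down by 39.5: (106 - 39.5) - 6Q = 53 + 6Q, so Q_t = 1.125. Buyers pay P_b = 99.25; sellers receive P_s = P_b - 39.5 = 59.75.
Deadweight loss is the triangle between the curves from Q_t to Q*: (1/2)(4.4167 - 1.125)(39.5) = 65.0104.

65.01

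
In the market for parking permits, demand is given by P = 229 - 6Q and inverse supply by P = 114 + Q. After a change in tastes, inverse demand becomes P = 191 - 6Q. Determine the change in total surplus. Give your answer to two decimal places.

Initial equilibrium: Q_0 = 16.4286, P_0 = 130.4286; CS_0 = (1/2)(16.4286)(98.5714) = 809.6939, PS_0 = (1/2)(16.4286)(16.4286) = 134.949.
New equilibrium: 191 - 6Q = 114 + Q gives Q_1 = 11, P_1 = 125; CS_1 = 363, PS_1 = 60.5.
Change in total surplus = (363 + 60.5) - (809.6939 + 134.949) = -521.1429.

-521.14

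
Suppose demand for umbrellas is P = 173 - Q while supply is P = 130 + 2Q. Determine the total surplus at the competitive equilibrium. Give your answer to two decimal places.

Set 173 - Q = 130 + 2Q, which gives 43 = 3Q, so Q* = 14.3333 and P* = 173 - (14.3333) = 158.6667.
Total surplus is the full triangle between the curves from 0 to Q*: (1/2)(14.3333)(173 - 130) = 308.1667.

308.17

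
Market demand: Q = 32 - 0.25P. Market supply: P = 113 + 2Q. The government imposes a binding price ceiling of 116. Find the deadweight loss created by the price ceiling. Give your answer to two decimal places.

Rewriting demand in inverse form: P = 128 - 4Q.
Free-market equilibrium: 128 - 4Q = 113 + 2Q gives Q* = 2.5, P* = 118.
At the ceiling price 116, quantity supplied is (116 - 113)/2 = 1.5; supply is the short side, so Q = 1.5 trades at P = 116.
At Q = 1.5 the demand price is 122 and the supply price is 116. Deadweight loss is the triangle between the curves from 1.5 to 2.5: (1/2)(122 - 116)(2.5 - 1.5) = 3.

3.00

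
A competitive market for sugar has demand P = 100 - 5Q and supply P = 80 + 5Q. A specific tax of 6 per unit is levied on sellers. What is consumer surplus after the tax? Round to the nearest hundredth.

4.90

Pre-tax equilibrium: 100 - 5Q = 80 + 5Q gives Q* = 2, P* = 90.
With the tax, sellers need 6 more per unit: 100 - 5Q = 80 + 5Q + 6, so Q_t = 1.4. Buyers pay P_b = 93; sellers receive P_s = P_b - 6 = 87.
CS = (1/2)(Q_t)(100 - P_b) = (1/2)(1.4)(7) = 4.9.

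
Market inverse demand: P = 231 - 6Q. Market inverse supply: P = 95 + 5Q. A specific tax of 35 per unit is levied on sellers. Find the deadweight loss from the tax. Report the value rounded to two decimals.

Pre-tax equilibrium: 231 - 6Q = 95 + 5Q gives Q* = 12.3636, P* = 156.8182.
With the tax, sellers need 35 more per unit: 231 - 6Q = 95 + 5Q + 35, so Q_t = 9.1818. Buyers pay P_b = 175.9091; sellers receive P_s = P_b - 35 = 140.9091.
Deadweight loss is the triangle between the curves from Q_t to Q*: (1/2)(12.3636 - 9.1818)(35) = 55.6818.

55.68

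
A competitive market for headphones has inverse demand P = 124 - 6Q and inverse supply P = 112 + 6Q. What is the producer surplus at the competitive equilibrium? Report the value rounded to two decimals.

Setting demand equal to supply, 12 = 12Q, so Q* = 1 and P* = 118.
Producer surplus is the triangle above supply below P*: (1/2)(1)(118 - 112) = (1/2)(1)(6) = 3.

3.00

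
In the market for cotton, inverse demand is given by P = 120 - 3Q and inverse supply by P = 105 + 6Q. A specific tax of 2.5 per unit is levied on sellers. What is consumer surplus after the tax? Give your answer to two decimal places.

Without the tax, 120 - 3Q = 105 + 6Q so Q* = 1.6667 and P* = 115.
With the tax, sellers need 2.5 more per unit: 120 - 3Q = 105 + 6Q + 2.5, so Q_t = 1.3889. Buyers pay P_b = 115.8333; sellers receive P_s = P_b - 2.5 = 113.3333.
Consumer surplus is the triangle under demand above P_b: (1/2)(1.3889)(120 - 115.8333) = 2.8935.

2.89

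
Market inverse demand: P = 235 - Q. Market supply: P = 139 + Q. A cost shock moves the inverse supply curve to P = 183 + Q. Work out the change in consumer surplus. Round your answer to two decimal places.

-814.00

Initial equilibrium: Q_0 = 48, P_0 = 187; CS_0 = (1/2)(48)(48) = 1152, PS_0 = (1/2)(48)(48) = 1152.
New equilibrium: 235 - Q = 183 + Q gives Q_1 = 26, P_1 = 209; CS_1 = 338, PS_1 = 338.
Change in consumer surplus = 338 - 1152 = -814.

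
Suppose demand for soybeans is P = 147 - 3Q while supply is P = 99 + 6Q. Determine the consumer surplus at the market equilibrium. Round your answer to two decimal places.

42.67

Set 147 - 3Q = 99 + 6Q, which gives 48 = 9Q, so Q* = 5.3333 and P* = 147 - 3(5.3333) = 131.
CS is the area between the demand curve and P* from 0 to Q*: (1/2)(5.3333)(16) = 42.6667.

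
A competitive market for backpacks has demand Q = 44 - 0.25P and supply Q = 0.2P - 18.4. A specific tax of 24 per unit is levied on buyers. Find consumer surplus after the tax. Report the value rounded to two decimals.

88.89

Rewriting demand in inverse form: P = 176 - 4Q.
Rewriting supply in inverse form: P = 92 + 5Q.
Without the tax, 176 - 4Q = 92 + 5Q so Q* = 9.3333 and P* = 138.6667.
A tax on buyers shifts demand down by 24: (176 - 24) - 4Q = 92 + 5Q, so Q_t = 6.6667. Buyers pay P_b = 149.3333; sellers receive P_s = P_b - 24 = 125.3333.
Consumer surplus is the triangle under demand above P_b: (1/2)(6.6667)(176 - 149.3333) = 88.8889.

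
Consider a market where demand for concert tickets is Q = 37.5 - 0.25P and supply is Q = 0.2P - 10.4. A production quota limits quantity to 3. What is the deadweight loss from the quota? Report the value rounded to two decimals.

Rewriting demand in inverse form: P = 150 - 4Q.
Rewriting supply in inverse form: P = 52 + 5Q.
Without the quota, 150 - 4Q = 52 + 5Q gives Q* = 10.8889.
At Q = 3 the demand price is 150 - 4(3) = 138 and the supply price is 52 + 5(3) = 67.
Deadweight loss is the triangle between the curves from 3 to 10.8889: (1/2)(138 - 67)(10.8889 - 3) = 280.0556.

280.06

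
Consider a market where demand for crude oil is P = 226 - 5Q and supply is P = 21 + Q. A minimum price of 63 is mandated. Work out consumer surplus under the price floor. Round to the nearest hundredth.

2656.90

Free-market equilibrium: 226 - 5Q = 21 + Q gives Q* = 34.1667, P* = 55.1667.
At P = 63, buyers demand (226 - 63)/5 = 32.6 while sellers would supply more, so the quantity traded is 32.6 at price 63.
CS is the triangle under demand above 63: (1/2)(32.6)(226 - 63) = 2656.9.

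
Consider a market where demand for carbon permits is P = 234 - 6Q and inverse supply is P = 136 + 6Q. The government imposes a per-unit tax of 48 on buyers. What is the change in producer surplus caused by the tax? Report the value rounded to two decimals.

-148.00

Pre-tax equilibrium: 234 - 6Q = 136 + 6Q gives Q* = 8.1667, P* = 185.
A tax on buyers shifts demand down by 48: (234 - 48) - 6Q = 136 + 6Q, so Q_t = 4.1667. Buyers pay P_b = 209; sellers receive P_s = P_b - 48 = 161.
Producers lose the trapezoid between P_s and P* out to Q_t plus the triangle from Q_t to Q*: change in PS = 52.0833 - 200.0833 = -148.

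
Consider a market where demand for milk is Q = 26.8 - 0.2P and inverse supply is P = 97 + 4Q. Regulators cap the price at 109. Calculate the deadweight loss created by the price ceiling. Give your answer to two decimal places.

5.56

Rewriting demand in inverse form: P = 134 - 5Q.
Free-market equilibrium: 134 - 5Q = 97 + 4Q gives Q* = 4.1111, P* = 113.4444.
At P = 109, sellers supply (109 - 97)/4 = 3 while buyers want more, so the quantity traded is 3 at price 109.
The lost-trades triangle has base Q* - 3 = 1.1111 and height equal to the gap between the curves at Q = 3, which is 119 - 109 = 10. DWL = (1/2)(1.1111)(10) = 5.5556.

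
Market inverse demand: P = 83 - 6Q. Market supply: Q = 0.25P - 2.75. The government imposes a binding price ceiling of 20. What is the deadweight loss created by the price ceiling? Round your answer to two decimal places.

122.51

Rewriting supply in inverse form: P = 11 + 4Q.
Free-market equilibrium: 83 - 6Q = 11 + 4Q gives Q* = 7.2, P* = 39.8.
At the ceiling price 20, quantity supplied is (20 - 11)/4 = 2.25; supply is the short side, so Q = 2.25 trades at P = 20.
The lost-trades triangle has base Q* - 2.25 = 4.95 and height equal to the gap between the curves at Q = 2.25, which is 69.5 - 20 = 49.5. DWL = (1/2)(4.95)(49.5) = 122.5125.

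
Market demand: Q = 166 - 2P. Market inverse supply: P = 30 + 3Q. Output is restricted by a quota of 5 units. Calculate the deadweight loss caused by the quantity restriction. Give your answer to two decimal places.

Rewriting demand in inverse form: P = 83 - 0.5Q.
Without the quota, 83 - 0.5Q = 30 + 3Q gives Q* = 15.1429.
At Q = 5 the demand price is 83 - 0.5(5) = 80.5 and the supply price is 30 + 3(5) = 45.
Deadweight loss is the triangle between the curves from 5 to 15.1429: (1/2)(80.5 - 45)(15.1429 - 5) = 180.0357.

180.04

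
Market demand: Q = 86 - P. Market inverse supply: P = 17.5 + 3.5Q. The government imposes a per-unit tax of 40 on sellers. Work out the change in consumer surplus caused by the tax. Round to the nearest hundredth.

Rewriting demand in inverse form: P = 86 - Q.
Without the tax, 86 - Q = 17.5 + 3.5Q so Q* = 15.2222 and P* = 70.7778.
A tax on sellers shifts supply up by 40: 86 - Q = 17.5 + 3.5Q + 40, so Q_t = 6.3333. Buyers pay P_b = 79.6667; sellers receive P_s = P_b - 40 = 39.6667.
CS falls from (1/2)(15.2222)(15.2222) = 115.858 to (1/2)(6.3333)(6.3333) = 20.0556, a change of -95.8025.

-95.80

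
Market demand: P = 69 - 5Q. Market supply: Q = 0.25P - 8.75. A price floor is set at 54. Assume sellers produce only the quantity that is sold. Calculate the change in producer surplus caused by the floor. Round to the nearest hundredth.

Rewriting supply in inverse form: P = 35 + 4Q.
Free-market equilibrium: 69 - 5Q = 35 + 4Q gives Q* = 3.7778, P* = 50.1111.
At the floor price 54, quantity demanded is (69 - 54)/5 = 3; demand is the short side, so Q = 3 trades at P = 54.
PS goes from (1/2)(3.7778)(15.1111) = 28.5432 to 39 (computed as (54 - 35)(3) - (1/2)(4)(3)^2), a change of 10.4568.

10.46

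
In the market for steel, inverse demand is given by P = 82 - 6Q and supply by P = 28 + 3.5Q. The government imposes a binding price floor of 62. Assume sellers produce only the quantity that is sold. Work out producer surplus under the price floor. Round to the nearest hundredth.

93.89

Without the control, 82 - 6Q = 28 + 3.5Q so Q* = 5.6842 and P* = 47.8947.
At the floor price 62, quantity demanded is (82 - 62)/6 = 3.3333; demand is the short side, so Q = 3.3333 trades at P = 62.
The supply price at Q = 3.3333 is 39.6667. PS is the trapezoid between 62 and supply over [0, 3.3333]: (1/2)[(62 - 28) + (62 - 39.6667)](3.3333) = 93.8889.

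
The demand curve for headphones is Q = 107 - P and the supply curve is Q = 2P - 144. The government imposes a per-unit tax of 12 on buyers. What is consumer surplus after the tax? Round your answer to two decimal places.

Rewriting demand in inverse form: P = 107 - Q.
Rewriting supply in inverse form: P = 72 + 0.5Q.
Pre-tax equilibrium: 107 - Q = 72 + 0.5Q gives Q* = 23.3333, P* = 83.6667.
With the tax, buyers' net willingness to pay falls by 12: (107 - 12) - Q = 72 + 0.5Q, so Q_t = 15.3333. Buyers pay P_b = 91.6667; sellers receive P_s = P_b - 12 = 79.6667.
CS = (1/2)(Q_t)(107 - P_b) = (1/2)(15.3333)(15.3333) = 117.5556.

117.56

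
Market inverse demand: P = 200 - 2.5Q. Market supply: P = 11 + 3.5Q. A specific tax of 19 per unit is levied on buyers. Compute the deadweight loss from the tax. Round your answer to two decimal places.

Pre-tax equilibrium: 200 - 2.5Q = 11 + 3.5Q gives Q* = 31.5, P* = 121.25.
A tax on buyers shifts demand down by 19: (200 - 19) - 2.5Q = 11 + 3.5Q, so Q_t = 28.3333. Buyers pay P_b = 129.1667; sellers receive P_s = P_b - 19 = 110.1667.
Deadweight loss is the triangle between the curves from Q_t to Q*: (1/2)(31.5 - 28.3333)(19) = 30.0833.

30.08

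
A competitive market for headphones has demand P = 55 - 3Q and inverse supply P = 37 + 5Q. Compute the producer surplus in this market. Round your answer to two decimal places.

12.66

Set 55 - 3Q = 37 + 5Q, which gives 18 = 8Q, so Q* = 2.25 and P* = 55 - 3(2.25) = 48.25.
PS is the area between P* and the supply curve from 0 to Q*: (1/2)(2.25)(11.25) = 12.6562.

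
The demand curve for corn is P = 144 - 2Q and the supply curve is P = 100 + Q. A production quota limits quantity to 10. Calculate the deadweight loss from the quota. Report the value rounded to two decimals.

Without the quota, 144 - 2Q = 100 + Q gives Q* = 14.6667.
At Q = 10 the demand price is 144 - 2(10) = 124 and the supply price is 100 + (10) = 110.
Deadweight loss is the triangle between the curves from 10 to 14.6667: (1/2)(124 - 110)(14.6667 - 10) = 32.6667.

32.67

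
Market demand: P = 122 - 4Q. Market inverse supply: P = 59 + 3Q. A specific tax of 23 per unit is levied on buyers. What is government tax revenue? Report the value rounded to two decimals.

Pre-tax equilibrium: 122 - 4Q = 59 + 3Q gives Q* = 9, P* = 86.
A tax on buyers shifts demand down by 23: (122 - 23) - 4Q = 59 + 3Q, so Q_t = 5.7143. Buyers pay P_b = 99.1429; sellers receive P_s = P_b - 23 = 76.1429.
Revenue is the tax times quantity traded: 23 x 5.7143 = 131.4286.

131.43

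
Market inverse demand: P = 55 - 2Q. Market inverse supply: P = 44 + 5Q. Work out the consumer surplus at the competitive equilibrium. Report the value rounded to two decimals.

2.47

Set 55 - 2Q = 44 + 5Q, which gives 11 = 7Q, so Q* = 1.5714 and P* = 55 - 2(1.5714) = 51.8571.
Consumer surplus is the triangle under demand above P*: (1/2)(1.5714)(55 - 51.8571) = (1/2)(1.5714)(3.1429) = 2.4694.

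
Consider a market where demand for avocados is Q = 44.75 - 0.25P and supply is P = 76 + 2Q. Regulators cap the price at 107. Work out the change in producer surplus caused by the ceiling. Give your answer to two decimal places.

-54.44

Rewriting demand in inverse form: P = 179 - 4Q.
Without the control, 179 - 4Q = 76 + 2Q so Q* = 17.1667 and P* = 110.3333.
At the ceiling price 107, quantity supplied is (107 - 76)/2 = 15.5; supply is the short side, so Q = 15.5 trades at P = 107.
PS goes from (1/2)(17.1667)(34.3333) = 294.6944 to 240.25 (computed as (107 - 76)(15.5) - (1/2)(2)(15.5)^2), a change of -54.4444.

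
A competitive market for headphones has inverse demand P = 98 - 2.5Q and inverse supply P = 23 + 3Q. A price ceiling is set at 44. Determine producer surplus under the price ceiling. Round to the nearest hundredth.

Free-market equilibrium: 98 - 2.5Q = 23 + 3Q gives Q* = 13.6364, P* = 63.9091.
At the ceiling price 44, quantity supplied is (44 - 23)/3 = 7; supply is the short side, so Q = 7 trades at P = 44.
PS is the triangle above supply below 44: (1/2)(7)(44 - 23) = 73.5.

73.50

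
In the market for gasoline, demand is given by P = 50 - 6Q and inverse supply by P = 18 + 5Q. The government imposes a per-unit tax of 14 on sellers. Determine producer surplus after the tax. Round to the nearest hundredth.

6.69

Pre-tax equilibrium: 50 - 6Q = 18 + 5Q gives Q* = 2.9091, P* = 32.5455.
A tax on sellers shifts supply up by 14: 50 - 6Q = 18 + 5Q + 14, so Q_t = 1.6364. Buyers pay P_b = 40.1818; sellers receive P_s = P_b - 14 = 26.1818.
PS = (1/2)(Q_t)(P_s - 18) = (1/2)(1.6364)(8.1818) = 6.6942.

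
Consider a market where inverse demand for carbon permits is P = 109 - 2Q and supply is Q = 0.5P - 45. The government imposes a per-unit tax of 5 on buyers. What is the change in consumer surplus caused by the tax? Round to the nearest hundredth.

-10.31

Rewriting supply in inverse form: P = 90 + 2Q.
Pre-tax equilibrium: 109 - 2Q = 90 + 2Q gives Q* = 4.75, P* = 99.5.
With the tax, buyers' net willingness to pay falls by 5: (109 - 5) - 2Q = 90 + 2Q, so Q_t = 3.5. Buyers pay P_b = 102; sellers receive P_s = P_b - 5 = 97.
CS falls from (1/2)(4.75)(9.5) = 22.5625 to (1/2)(3.5)(7) = 12.25, a change of -10.3125.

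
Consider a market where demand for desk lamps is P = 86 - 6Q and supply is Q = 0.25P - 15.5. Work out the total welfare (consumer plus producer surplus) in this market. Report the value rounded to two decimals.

Rewriting supply in inverse form: P = 62 + 4Q.
Setting demand equal to supply, 24 = 10Q, so Q* = 2.4 and P* = 71.6.
Total surplus is the full triangle between the curves from 0 to Q*: (1/2)(2.4)(86 - 62) = 28.8.

28.80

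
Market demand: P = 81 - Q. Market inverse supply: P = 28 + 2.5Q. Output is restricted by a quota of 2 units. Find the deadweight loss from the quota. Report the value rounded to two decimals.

302.29

Without the quota, 81 - Q = 28 + 2.5Q gives Q* = 15.1429.
At Q = 2 the demand price is 81 - (2) = 79 and the supply price is 28 + 2.5(2) = 33.
Deadweight loss is the triangle between the curves from 2 to 15.1429: (1/2)(79 - 33)(15.1429 - 2) = 302.2857.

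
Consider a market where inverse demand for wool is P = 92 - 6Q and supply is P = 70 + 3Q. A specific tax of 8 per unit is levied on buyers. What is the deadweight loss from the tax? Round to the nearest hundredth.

3.56

Pre-tax equilibrium: 92 - 6Q = 70 + 3Q gives Q* = 2.4444, P* = 77.3333.
With the tax, buyers' net willingness to pay falls by 8: (92 - 8) - 6Q = 70 + 3Q, so Q_t = 1.5556. Buyers pay P_b = 82.6667; sellers receive P_s = P_b - 8 = 74.6667.
The welfare triangle lost has base Q* - Q_t = 0.8889 and height t = 8, so DWL = (1/2)(0.8889)(8) = 3.5556.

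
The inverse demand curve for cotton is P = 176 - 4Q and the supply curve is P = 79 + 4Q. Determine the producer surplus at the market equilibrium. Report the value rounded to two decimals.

Equilibrium: 176 - 4Q = 79 + 4Q, so Q* = 12.125 and P* = 127.5.
Producer surplus is the triangle above supply below P*: (1/2)(12.125)(127.5 - 79) = (1/2)(12.125)(48.5) = 294.0312.

294.03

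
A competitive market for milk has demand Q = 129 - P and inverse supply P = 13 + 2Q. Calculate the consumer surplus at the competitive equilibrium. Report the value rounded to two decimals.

747.56

Rewriting demand in inverse form: P = 129 - Q.
Set 129 - Q = 13 + 2Q, which gives 116 = 3Q, so Q* = 38.6667 and P* = 129 - (38.6667) = 90.3333.
CS is the area between the demand curve and P* from 0 to Q*: (1/2)(38.6667)(38.6667) = 747.5556.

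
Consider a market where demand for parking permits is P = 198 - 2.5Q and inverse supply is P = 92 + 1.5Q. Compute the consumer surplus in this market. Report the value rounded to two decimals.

Equilibrium: 198 - 2.5Q = 92 + 1.5Q, so Q* = 26.5 and P* = 131.75.
CS is the area between the demand curve and P* from 0 to Q*: (1/2)(26.5)(66.25) = 877.8125.

877.81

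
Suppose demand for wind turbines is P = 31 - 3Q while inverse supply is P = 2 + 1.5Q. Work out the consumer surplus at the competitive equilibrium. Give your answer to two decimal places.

Equilibrium: 31 - 3Q = 2 + 1.5Q, so Q* = 6.4444 and P* = 11.6667.
Consumer surplus is the triangle under demand above P*: (1/2)(6.4444)(31 - 11.6667) = (1/2)(6.4444)(19.3333) = 62.2963.

62.30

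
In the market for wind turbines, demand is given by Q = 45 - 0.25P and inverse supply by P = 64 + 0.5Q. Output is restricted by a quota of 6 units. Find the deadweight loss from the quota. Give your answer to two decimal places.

880.11

Rewriting demand in inverse form: P = 180 - 4Q.
Unrestricted equilibrium: Q* = (180 - 64)/(4 + 0.5) = 25.7778.
At Q = 6 the demand price is 180 - 4(6) = 156 and the supply price is 64 + 0.5(6) = 67.
DWL = (1/2)(gap between curves at 6) x (Q* - 6) = (1/2)(89)(19.7778) = 880.1111.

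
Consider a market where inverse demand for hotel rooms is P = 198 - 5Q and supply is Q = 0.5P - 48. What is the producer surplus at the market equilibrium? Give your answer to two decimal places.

212.33

Rewriting supply in inverse form: P = 96 + 2Q.
Setting demand equal to supply, 102 = 7Q, so Q* = 14.5714 and P* = 125.1429.
PS is the area between P* and the supply curve from 0 to Q*: (1/2)(14.5714)(29.1429) = 212.3265.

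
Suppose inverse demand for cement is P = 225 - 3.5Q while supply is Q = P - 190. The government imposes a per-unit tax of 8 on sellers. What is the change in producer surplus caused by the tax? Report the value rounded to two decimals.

Rewriting supply in inverse form: P = 190 + Q.
Without the tax, 225 - 3.5Q = 190 + Q so Q* = 7.7778 and P* = 197.7778.
A tax on sellers shifts supply up by 8: 225 - 3.5Q = 190 + Q + 8, so Q_t = 6. Buyers pay P_b = 204; sellers receive P_s = P_b - 8 = 196.
PS falls from (1/2)(7.7778)(7.7778) = 30.2469 to (1/2)(6)(6) = 18, a change of -12.2469.

-12.25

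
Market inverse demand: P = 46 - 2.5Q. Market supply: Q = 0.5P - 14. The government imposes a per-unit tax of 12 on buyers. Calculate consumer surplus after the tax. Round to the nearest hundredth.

Rewriting supply in inverse form: P = 28 + 2Q.
Pre-tax equilibrium: 46 - 2.5Q = 28 + 2Q gives Q* = 4, P* = 36.
A tax on buyers shifts demand down by 12: (46 - 12) - 2.5Q = 28 + 2Q, so Q_t = 1.3333. Buyers pay P_b = 42.6667; sellers receive P_s = P_b - 12 = 30.6667.
Consumer surplus is the triangle under demand above P_b: (1/2)(1.3333)(46 - 42.6667) = 2.2222.

2.22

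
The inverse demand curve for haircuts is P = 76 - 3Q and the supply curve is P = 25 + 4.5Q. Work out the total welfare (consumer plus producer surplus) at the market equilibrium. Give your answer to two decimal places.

173.40

Set 76 - 3Q = 25 + 4.5Q, which gives 51 = 7.5Q, so Q* = 6.8 and P* = 76 - 3(6.8) = 55.6.
Total surplus is the full triangle between the curves from 0 to Q*: (1/2)(6.8)(76 - 25) = 173.4.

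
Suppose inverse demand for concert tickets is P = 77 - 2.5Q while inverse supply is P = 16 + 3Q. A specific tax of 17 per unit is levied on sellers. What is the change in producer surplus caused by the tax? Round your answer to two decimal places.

Pre-tax equilibrium: 77 - 2.5Q = 16 + 3Q gives Q* = 11.0909, P* = 49.2727.
A tax on sellers shifts supply up by 17: 77 - 2.5Q = 16 + 3Q + 17, so Q_t = 8. Buyers pay P_b = 57; sellers receive P_s = P_b - 17 = 40.
PS falls from (1/2)(11.0909)(33.2727) = 184.5124 to (1/2)(8)(24) = 96, a change of -88.5124.

-88.51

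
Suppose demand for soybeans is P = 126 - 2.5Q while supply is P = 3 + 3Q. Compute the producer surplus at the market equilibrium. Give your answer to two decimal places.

750.20

Equilibrium: 126 - 2.5Q = 3 + 3Q, so Q* = 22.3636 and P* = 70.0909.
PS is the area between P* and the supply curve from 0 to Q*: (1/2)(22.3636)(67.0909) = 750.1983.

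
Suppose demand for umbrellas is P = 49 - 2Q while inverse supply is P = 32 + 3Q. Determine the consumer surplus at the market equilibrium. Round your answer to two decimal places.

Setting demand equal to supply, 17 = 5Q, so Q* = 3.4 and P* = 42.2.
CS is the area between the demand curve and P* from 0 to Q*: (1/2)(3.4)(6.8) = 11.56.

11.56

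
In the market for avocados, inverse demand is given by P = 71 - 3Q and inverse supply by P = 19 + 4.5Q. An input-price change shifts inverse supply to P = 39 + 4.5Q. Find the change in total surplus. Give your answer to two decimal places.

-112.00

Initial equilibrium: Q_0 = 6.9333, P_0 = 50.2; CS_0 = (1/2)(6.9333)(20.8) = 72.1067, PS_0 = (1/2)(6.9333)(31.2) = 108.16.
New equilibrium: 71 - 3Q = 39 + 4.5Q gives Q_1 = 4.2667, P_1 = 58.2; CS_1 = 27.3067, PS_1 = 40.96.
Change in total surplus = (27.3067 + 40.96) - (72.1067 + 108.16) = -112.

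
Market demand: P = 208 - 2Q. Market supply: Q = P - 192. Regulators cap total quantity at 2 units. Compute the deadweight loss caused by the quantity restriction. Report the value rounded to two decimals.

16.67

Rewriting supply in inverse form: P = 192 + Q.
Unrestricted equilibrium: Q* = (208 - 192)/(2 + 1) = 5.3333.
At Q = 2 the demand price is 208 - 2(2) = 204 and the supply price is 192 + (2) = 194.
DWL = (1/2)(gap between curves at 2) x (Q* - 2) = (1/2)(10)(3.3333) = 16.6667.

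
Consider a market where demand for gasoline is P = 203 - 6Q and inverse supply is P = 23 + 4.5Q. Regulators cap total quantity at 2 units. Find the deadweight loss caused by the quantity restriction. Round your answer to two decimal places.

1203.86

Unrestricted equilibrium: Q* = (203 - 23)/(6 + 4.5) = 17.1429.
At Q = 2 the demand price is 203 - 6(2) = 191 and the supply price is 23 + 4.5(2) = 32.
DWL = (1/2)(gap between curves at 2) x (Q* - 2) = (1/2)(159)(15.1429) = 1203.8571.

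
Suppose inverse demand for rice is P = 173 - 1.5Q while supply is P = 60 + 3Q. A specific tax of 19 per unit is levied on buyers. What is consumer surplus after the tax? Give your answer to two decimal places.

327.26

Pre-tax equilibrium: 173 - 1.5Q = 60 + 3Q gives Q* = 25.1111, P* = 135.3333.
A tax on buyers shifts demand down by 19: (173 - 19) - 1.5Q = 60 + 3Q, so Q_t = 20.8889. Buyers pay P_b = 141.6667; sellers receive P_s = P_b - 19 = 122.6667.
Consumer surplus is the triangle under demand above P_b: (1/2)(20.8889)(173 - 141.6667) = 327.2593.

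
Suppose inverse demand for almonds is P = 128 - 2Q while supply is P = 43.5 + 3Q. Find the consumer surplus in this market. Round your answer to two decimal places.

Setting demand equal to supply, 84.5 = 5Q, so Q* = 16.9 and P* = 94.2.
The demand choke price is 128, so CS = (1/2)(Q*)(128 - P*) = (1/2)(16.9)(33.8) = 285.61.

285.61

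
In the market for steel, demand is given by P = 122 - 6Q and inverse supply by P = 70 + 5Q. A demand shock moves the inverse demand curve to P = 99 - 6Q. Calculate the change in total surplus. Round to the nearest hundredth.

Initial equilibrium: Q_0 = 4.7273, P_0 = 93.6364; CS_0 = (1/2)(4.7273)(28.3636) = 67.0413, PS_0 = (1/2)(4.7273)(23.6364) = 55.8678.
New equilibrium: 99 - 6Q = 70 + 5Q gives Q_1 = 2.6364, P_1 = 83.1818; CS_1 = 20.8512, PS_1 = 17.376.
Change in total surplus = (20.8512 + 17.376) - (67.0413 + 55.8678) = -84.6818.

-84.68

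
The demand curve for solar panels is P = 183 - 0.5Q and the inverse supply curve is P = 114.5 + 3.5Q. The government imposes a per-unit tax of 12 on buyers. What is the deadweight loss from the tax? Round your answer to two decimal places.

18.00

Without the tax, 183 - 0.5Q = 114.5 + 3.5Q so Q* = 17.125 and P* = 174.4375.
With the tax, buyers' net willingness to pay falls by 12: (183 - 12) - 0.5Q = 114.5 + 3.5Q, so Q_t = 14.125. Buyers pay P_b = 175.9375; sellers receive P_s = P_b - 12 = 163.9375.
The welfare triangle lost has base Q* - Q_t = 3 and height t = 12, so DWL = (1/2)(3)(12) = 18.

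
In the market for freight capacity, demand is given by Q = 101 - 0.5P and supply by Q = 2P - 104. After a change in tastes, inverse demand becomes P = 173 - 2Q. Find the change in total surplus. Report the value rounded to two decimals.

-1571.80

Rewriting demand in inverse form: P = 202 - 2Q.
Rewriting supply in inverse form: P = 52 + 0.5Q.
Initial equilibrium: Q_0 = 60, P_0 = 82; CS_0 = (1/2)(60)(120) = 3600, PS_0 = (1/2)(60)(30) = 900.
New equilibrium: 173 - 2Q = 52 + 0.5Q gives Q_1 = 48.4, P_1 = 76.2; CS_1 = 2342.56, PS_1 = 585.64.
Change in total surplus = (2342.56 + 585.64) - (3600 + 900) = -1571.8.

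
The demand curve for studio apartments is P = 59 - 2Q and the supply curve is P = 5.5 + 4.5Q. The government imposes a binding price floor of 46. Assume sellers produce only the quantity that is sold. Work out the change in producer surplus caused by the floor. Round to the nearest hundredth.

15.76

Free-market equilibrium: 59 - 2Q = 5.5 + 4.5Q gives Q* = 8.2308, P* = 42.5385.
At P = 46, buyers demand (59 - 46)/2 = 6.5 while sellers would supply more, so the quantity traded is 6.5 at price 46.
PS goes from (1/2)(8.2308)(37.0385) = 152.4275 to 168.1875 (computed as (46 - 5.5)(6.5) - (1/2)(4.5)(6.5)^2), a change of 15.76.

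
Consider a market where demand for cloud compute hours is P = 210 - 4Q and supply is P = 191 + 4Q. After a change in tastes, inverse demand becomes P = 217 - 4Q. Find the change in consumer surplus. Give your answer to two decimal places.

9.84

Initial equilibrium: Q_0 = 2.375, P_0 = 200.5; CS_0 = (1/2)(2.375)(9.5) = 11.2812, PS_0 = (1/2)(2.375)(9.5) = 11.2812.
New equilibrium: 217 - 4Q = 191 + 4Q gives Q_1 = 3.25, P_1 = 204; CS_1 = 21.125, PS_1 = 21.125.
Change in consumer surplus = 21.125 - 11.2812 = 9.8438.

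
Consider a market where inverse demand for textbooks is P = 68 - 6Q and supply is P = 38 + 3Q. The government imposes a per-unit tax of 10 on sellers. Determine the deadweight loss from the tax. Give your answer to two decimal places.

Pre-tax equilibrium: 68 - 6Q = 38 + 3Q gives Q* = 3.3333, P* = 48.
A tax on sellers shifts supply up by 10: 68 - 6Q = 38 + 3Q + 10, so Q_t = 2.2222. Buyers pay P_b = 54.6667; sellers receive P_s = P_b - 10 = 44.6667.
The welfare triangle lost has base Q* - Q_t = 1.1111 and height t = 10, so DWL = (1/2)(1.1111)(10) = 5.5556.

5.56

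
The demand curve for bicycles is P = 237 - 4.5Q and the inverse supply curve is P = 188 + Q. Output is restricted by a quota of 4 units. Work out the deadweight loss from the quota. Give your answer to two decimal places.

66.27

Unrestricted equilibrium: Q* = (237 - 188)/(4.5 + 1) = 8.9091.
At Q = 4 the demand price is 237 - 4.5(4) = 219 and the supply price is 188 + (4) = 192.
Deadweight loss is the triangle between the curves from 4 to 8.9091: (1/2)(219 - 192)(8.9091 - 4) = 66.2727.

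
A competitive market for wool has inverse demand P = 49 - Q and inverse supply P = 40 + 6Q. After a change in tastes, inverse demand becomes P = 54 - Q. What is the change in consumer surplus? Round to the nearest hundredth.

1.17

Initial equilibrium: Q_0 = 1.2857, P_0 = 47.7143; CS_0 = (1/2)(1.2857)(1.2857) = 0.8265, PS_0 = (1/2)(1.2857)(7.7143) = 4.9592.
New equilibrium: 54 - Q = 40 + 6Q gives Q_1 = 2, P_1 = 52; CS_1 = 2, PS_1 = 12.
Change in consumer surplus = 2 - 0.8265 = 1.1735.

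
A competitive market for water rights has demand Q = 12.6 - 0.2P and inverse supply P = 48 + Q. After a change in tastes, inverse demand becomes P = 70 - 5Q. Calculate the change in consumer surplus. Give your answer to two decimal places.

17.99

Rewriting demand in inverse form: P = 63 - 5Q.
Initial equilibrium: Q_0 = 2.5, P_0 = 50.5; CS_0 = (1/2)(2.5)(12.5) = 15.625, PS_0 = (1/2)(2.5)(2.5) = 3.125.
New equilibrium: 70 - 5Q = 48 + Q gives Q_1 = 3.6667, P_1 = 51.6667; CS_1 = 33.6111, PS_1 = 6.7222.
Change in consumer surplus = 33.6111 - 15.625 = 17.9861.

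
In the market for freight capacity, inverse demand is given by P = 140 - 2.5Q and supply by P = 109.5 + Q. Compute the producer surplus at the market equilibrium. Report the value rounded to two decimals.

37.97

Setting demand equal to supply, 30.5 = 3.5Q, so Q* = 8.7143 and P* = 118.2143.
The supply curve's price intercept is 109.5, so PS = (1/2)(Q*)(P* - 109.5) = (1/2)(8.7143)(8.7143) = 37.9694.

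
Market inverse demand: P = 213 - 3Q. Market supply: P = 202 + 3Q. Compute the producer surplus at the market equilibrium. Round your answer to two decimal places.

Setting demand equal to supply, 11 = 6Q, so Q* = 1.8333 and P* = 207.5.
The supply curve's price intercept is 202, so PS = (1/2)(Q*)(P* - 202) = (1/2)(1.8333)(5.5) = 5.0417.

5.04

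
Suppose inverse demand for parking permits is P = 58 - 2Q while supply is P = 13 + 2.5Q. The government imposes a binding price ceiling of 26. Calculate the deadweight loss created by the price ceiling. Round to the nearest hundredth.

Free-market equilibrium: 58 - 2Q = 13 + 2.5Q gives Q* = 10, P* = 38.
At the ceiling price 26, quantity supplied is (26 - 13)/2.5 = 5.2; supply is the short side, so Q = 5.2 trades at P = 26.
At Q = 5.2 the demand price is 47.6 and the supply price is 26. Deadweight loss is the triangle between the curves from 5.2 to 10: (1/2)(47.6 - 26)(10 - 5.2) = 51.84.

51.84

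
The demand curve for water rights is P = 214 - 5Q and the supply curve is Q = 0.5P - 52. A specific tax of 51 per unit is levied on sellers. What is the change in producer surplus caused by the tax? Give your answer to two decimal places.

Rewriting supply in inverse form: P = 104 + 2Q.
Without the tax, 214 - 5Q = 104 + 2Q so Q* = 15.7143 and P* = 135.4286.
A tax on sellers shifts supply up by 51: 214 - 5Q = 104 + 2Q + 51, so Q_t = 8.4286. Buyers pay P_b = 171.8571; sellers receive P_s = P_b - 51 = 120.8571.
PS falls from (1/2)(15.7143)(31.4286) = 246.9388 to (1/2)(8.4286)(16.8571) = 71.0408, a change of -175.898.

-175.90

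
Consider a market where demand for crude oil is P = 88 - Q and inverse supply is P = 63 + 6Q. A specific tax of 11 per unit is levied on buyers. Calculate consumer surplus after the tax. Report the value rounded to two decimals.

2.00

Pre-tax equilibrium: 88 - Q = 63 + 6Q gives Q* = 3.5714, P* = 84.4286.
With the tax, buyers' net willingness to pay falls by 11: (88 - 11) - Q = 63 + 6Q, so Q_t = 2. Buyers pay P_b = 86; sellers receive P_s = P_b - 11 = 75.
CS = (1/2)(Q_t)(88 - P_b) = (1/2)(2)(2) = 2.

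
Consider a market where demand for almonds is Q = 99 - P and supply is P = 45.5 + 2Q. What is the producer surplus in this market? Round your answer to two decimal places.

Rewriting demand in inverse form: P = 99 - Q.
Setting demand equal to supply, 53.5 = 3Q, so Q* = 17.8333 and P* = 81.1667.
The supply curve's price intercept is 45.5, so PS = (1/2)(Q*)(P* - 45.5) = (1/2)(17.8333)(35.6667) = 318.0278.

318.03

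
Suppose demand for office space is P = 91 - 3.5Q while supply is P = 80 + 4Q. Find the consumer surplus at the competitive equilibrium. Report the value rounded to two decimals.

3.76

Equilibrium: 91 - 3.5Q = 80 + 4Q, so Q* = 1.4667 and P* = 85.8667.
The demand choke price is 91, so CS = (1/2)(Q*)(91 - P*) = (1/2)(1.4667)(5.1333) = 3.7644.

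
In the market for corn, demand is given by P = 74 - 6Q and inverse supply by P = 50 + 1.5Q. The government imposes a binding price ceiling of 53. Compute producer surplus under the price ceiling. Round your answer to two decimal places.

Without the control, 74 - 6Q = 50 + 1.5Q so Q* = 3.2 and P* = 54.8.
At P = 53, sellers supply (53 - 50)/1.5 = 2 while buyers want more, so the quantity traded is 2 at price 53.
PS is the triangle above supply below 53: (1/2)(2)(53 - 50) = 3.

3.00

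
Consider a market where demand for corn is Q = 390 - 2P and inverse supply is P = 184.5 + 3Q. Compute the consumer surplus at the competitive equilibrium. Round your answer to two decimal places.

Rewriting demand in inverse form: P = 195 - 0.5Q.
Equilibrium: 195 - 0.5Q = 184.5 + 3Q, so Q* = 3 and P* = 193.5.
CS is the area between the demand curve and P* from 0 to Q*: (1/2)(3)(1.5) = 2.25.

2.25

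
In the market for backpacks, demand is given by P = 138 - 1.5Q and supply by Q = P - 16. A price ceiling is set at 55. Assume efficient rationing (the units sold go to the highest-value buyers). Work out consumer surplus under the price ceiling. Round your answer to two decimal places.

Rewriting supply in inverse form: P = 16 + Q.
Without the control, 138 - 1.5Q = 16 + Q so Q* = 48.8 and P* = 64.8.
At P = 55, sellers supply (55 - 16)/1 = 39 while buyers want more, so the quantity traded is 39 at price 55.
The demand price at Q = 39 is 79.5. CS is the trapezoid between demand and 55 over [0, 39]: (1/2)[(138 - 55) + (79.5 - 55)](39) = 2096.25.

2096.25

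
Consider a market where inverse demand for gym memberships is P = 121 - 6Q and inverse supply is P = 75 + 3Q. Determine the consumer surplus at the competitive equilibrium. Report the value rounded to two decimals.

78.37

Equilibrium: 121 - 6Q = 75 + 3Q, so Q* = 5.1111 and P* = 90.3333.
Consumer surplus is the triangle under demand above P*: (1/2)(5.1111)(121 - 90.3333) = (1/2)(5.1111)(30.6667) = 78.3704.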